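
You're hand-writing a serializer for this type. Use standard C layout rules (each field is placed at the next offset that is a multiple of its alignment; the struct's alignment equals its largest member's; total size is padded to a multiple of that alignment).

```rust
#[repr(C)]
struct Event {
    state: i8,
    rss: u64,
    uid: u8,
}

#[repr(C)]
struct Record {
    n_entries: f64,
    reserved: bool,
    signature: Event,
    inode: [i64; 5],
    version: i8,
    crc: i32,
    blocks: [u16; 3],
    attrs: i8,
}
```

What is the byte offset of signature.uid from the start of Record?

32

Event: 0..1  state  (1B, 1-aligned); 1..8  -- padding (7B); 8..16  rss  (8B, 8-aligned); 16..17  uid  (1B, 1-aligned); 17..24  -- tail padding (7B); sizeof = 24, alignof = 8
0..8  n_entries  (8B, 8-aligned)
8..9  reserved  (1B, 1-aligned)
9..16  -- padding (7B)
16..40  signature  (24B, 8-aligned)
within Event: uid at 16
16 + 16 = 32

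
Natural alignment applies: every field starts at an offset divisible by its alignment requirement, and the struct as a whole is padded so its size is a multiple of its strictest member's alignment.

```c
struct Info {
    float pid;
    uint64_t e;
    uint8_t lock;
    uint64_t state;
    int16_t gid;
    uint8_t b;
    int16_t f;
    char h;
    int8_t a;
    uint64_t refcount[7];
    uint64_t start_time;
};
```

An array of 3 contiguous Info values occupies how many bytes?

312

pid at 0 (size 4, align 4) → ends 4
pad 4 to align 8 for e
e at 8 (size 8, align 8) → ends 16
lock at 16 (size 1, align 1) → ends 17
pad 7 to align 8 for state
state at 24 (size 8, align 8) → ends 32
gid at 32 (size 2, align 2) → ends 34
b at 34 (size 1, align 1) → ends 35
pad 1 to align 2 for f
f at 36 (size 2, align 2) → ends 38
h at 38 (size 1, align 1) → ends 39
a at 39 (size 1, align 1) → ends 40
refcount at 40 (size 56, align 8) → ends 96
start_time at 96 (size 8, align 8) → ends 104
total 104 bytes, alignment 8
array of 3: 3 × 104 = 312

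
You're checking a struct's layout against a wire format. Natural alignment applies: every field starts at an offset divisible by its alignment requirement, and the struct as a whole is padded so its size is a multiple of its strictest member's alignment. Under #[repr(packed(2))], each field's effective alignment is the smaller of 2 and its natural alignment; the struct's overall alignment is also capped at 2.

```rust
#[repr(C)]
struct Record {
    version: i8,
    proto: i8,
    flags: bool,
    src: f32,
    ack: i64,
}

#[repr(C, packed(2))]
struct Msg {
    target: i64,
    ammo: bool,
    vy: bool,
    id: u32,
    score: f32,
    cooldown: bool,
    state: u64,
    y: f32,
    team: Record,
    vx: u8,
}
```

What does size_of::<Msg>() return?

50 bytes

Record: 0..1  version  (1B, 1-aligned); 1..2  proto  (1B, 1-aligned); 2..3  flags  (1B, 1-aligned); 3..4  -- padding (1B); 4..8  src  (4B, 4-aligned); 8..16  ack  (8B, 8-aligned); sizeof = 16, alignof = 8
0..8  target  (8B, 2-aligned)
8..9  ammo  (1B, 1-aligned)
9..10  vy  (1B, 1-aligned)
10..14  id  (4B, 2-aligned)
14..18  score  (4B, 2-aligned)
18..19  cooldown  (1B, 1-aligned)
19..20  -- padding (1B)
20..28  state  (8B, 2-aligned)
28..32  y  (4B, 2-aligned)
32..48  team  (16B, 2-aligned)
48..49  vx  (1B, 1-aligned)
49..50  -- tail padding (1B)
sizeof = 50, alignof = 2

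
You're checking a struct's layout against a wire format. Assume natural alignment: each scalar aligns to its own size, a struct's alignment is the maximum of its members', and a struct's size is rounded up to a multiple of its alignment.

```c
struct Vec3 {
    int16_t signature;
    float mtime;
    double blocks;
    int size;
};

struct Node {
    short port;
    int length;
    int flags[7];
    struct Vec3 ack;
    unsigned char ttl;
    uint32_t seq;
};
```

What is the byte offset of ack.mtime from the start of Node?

44

Vec3: signature at 0 (size 2, align 2) → ends 2; pad 2 to align 4 for mtime; mtime at 4 (size 4, align 4) → ends 8; blocks at 8 (size 8, align 8) → ends 16; size at 16 (size 4, align 4) → ends 20; tail pad 4 to reach multiple of 8; total 24 bytes, alignment 8
port at 0 (size 2, align 2) → ends 2
pad 2 to align 4 for length
length at 4 (size 4, align 4) → ends 8
flags at 8 (size 28, align 4) → ends 36
pad 4 to align 8 for ack
ack at 40 (size 24, align 8) → ends 64
within Vec3: mtime at 4
40 + 4 = 44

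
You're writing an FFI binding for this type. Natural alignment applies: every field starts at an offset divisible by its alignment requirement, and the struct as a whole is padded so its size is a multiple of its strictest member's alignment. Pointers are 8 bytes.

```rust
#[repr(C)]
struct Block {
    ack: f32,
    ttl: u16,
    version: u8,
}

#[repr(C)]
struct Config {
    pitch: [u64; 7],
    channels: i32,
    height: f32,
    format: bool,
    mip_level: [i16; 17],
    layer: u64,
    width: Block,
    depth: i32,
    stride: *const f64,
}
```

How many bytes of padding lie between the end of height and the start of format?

0

Block: 0..4  ack  (4B, 4-aligned); 4..6  ttl  (2B, 2-aligned); 6..7  version  (1B, 1-aligned); 7..8  -- tail padding (1B); sizeof = 8, alignof = 4
0..56  pitch  (56B, 8-aligned)
56..60  channels  (4B, 4-aligned)
60..64  height  (4B, 4-aligned)
64..65  format  (1B, 1-aligned)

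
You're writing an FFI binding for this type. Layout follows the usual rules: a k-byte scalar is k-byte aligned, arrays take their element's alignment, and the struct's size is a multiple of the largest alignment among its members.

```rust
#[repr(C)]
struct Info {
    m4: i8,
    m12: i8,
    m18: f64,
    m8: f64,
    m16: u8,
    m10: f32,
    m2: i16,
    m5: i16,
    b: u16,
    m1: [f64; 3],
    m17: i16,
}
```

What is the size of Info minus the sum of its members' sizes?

@0: m4 [1B, align 1] → 1
@1: m12 [1B, align 1] → 2
+6 pad (align 8)
@8: m18 [8B, align 8] → 16
@16: m8 [8B, align 8] → 24
@24: m16 [1B, align 1] → 25
+3 pad (align 4)
@28: m10 [4B, align 4] → 32
@32: m2 [2B, align 2] → 34
@34: m5 [2B, align 2] → 36
@36: b [2B, align 2] → 38
+2 pad (align 8)
@40: m1 [24B, align 8] → 64
@64: m17 [2B, align 2] → 66
+6 tail pad (align 8)
size 72, align 8
data bytes 55, size 72 → padding 17

17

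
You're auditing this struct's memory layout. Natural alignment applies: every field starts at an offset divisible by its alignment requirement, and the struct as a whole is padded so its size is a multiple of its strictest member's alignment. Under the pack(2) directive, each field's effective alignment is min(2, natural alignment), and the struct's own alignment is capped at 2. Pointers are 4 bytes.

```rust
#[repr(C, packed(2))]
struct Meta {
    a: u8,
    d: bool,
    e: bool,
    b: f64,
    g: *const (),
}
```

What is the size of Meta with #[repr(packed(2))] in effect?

16

0..1  a  (1B, 1-aligned)
1..2  d  (1B, 1-aligned)
2..3  e  (1B, 1-aligned)
3..4  -- padding (1B)
4..12  b  (8B, 2-aligned)
12..16  g  (4B, 2-aligned)
sizeof = 16, alignof = 2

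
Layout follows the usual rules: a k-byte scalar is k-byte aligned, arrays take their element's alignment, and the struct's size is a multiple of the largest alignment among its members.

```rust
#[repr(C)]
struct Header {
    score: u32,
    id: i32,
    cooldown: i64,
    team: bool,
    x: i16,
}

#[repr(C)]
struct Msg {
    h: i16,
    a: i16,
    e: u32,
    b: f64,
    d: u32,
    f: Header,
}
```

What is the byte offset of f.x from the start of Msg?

42

Header: 0..4  score  (4B, 4-aligned); 4..8  id  (4B, 4-aligned); 8..16  cooldown  (8B, 8-aligned); 16..17  team  (1B, 1-aligned); 17..18  -- padding (1B); 18..20  x  (2B, 2-aligned); 20..24  -- tail padding (4B); sizeof = 24, alignof = 8
0..2  h  (2B, 2-aligned)
2..4  a  (2B, 2-aligned)
4..8  e  (4B, 4-aligned)
8..16  b  (8B, 8-aligned)
16..20  d  (4B, 4-aligned)
20..24  -- padding (4B)
24..48  f  (24B, 8-aligned)
within Header: x at 18
24 + 18 = 42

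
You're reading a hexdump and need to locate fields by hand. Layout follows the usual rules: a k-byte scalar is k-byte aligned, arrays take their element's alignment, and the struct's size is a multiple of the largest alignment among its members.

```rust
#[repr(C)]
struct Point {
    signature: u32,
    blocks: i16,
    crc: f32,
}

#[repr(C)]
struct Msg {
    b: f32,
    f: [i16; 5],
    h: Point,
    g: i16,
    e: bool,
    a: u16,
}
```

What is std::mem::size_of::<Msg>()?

Point: signature at 0 (size 4, align 4) → ends 4; blocks at 4 (size 2, align 2) → ends 6; pad 2 to align 4 for crc; crc at 8 (size 4, align 4) → ends 12; total 12 bytes, alignment 4
b at 0 (size 4, align 4) → ends 4
f at 4 (size 10, align 2) → ends 14
pad 2 to align 4 for h
h at 16 (size 12, align 4) → ends 28
g at 28 (size 2, align 2) → ends 30
e at 30 (size 1, align 1) → ends 31
pad 1 to align 2 for a
a at 32 (size 2, align 2) → ends 34
tail pad 2 to reach multiple of 4
total 36 bytes, alignment 4

36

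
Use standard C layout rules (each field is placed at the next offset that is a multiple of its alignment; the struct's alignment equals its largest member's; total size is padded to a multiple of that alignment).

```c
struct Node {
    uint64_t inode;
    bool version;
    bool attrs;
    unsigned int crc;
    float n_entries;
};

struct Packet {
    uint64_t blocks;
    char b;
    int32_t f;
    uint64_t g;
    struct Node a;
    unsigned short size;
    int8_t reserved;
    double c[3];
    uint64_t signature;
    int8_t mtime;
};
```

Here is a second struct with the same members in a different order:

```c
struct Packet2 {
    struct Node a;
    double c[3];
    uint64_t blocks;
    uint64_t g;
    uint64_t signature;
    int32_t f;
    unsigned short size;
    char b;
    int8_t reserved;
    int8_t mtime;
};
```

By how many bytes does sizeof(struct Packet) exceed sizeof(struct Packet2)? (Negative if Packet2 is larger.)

8

Node: @0: inode [8B, align 8] → 8; @8: version [1B, align 1] → 9; @9: attrs [1B, align 1] → 10; +2 pad (align 4); @12: crc [4B, align 4] → 16; @16: n_entries [4B, align 4] → 20; +4 tail pad (align 8); size 24, align 8
@0: blocks [8B, align 8] → 8
@8: b [1B, align 1] → 9
+3 pad (align 4)
@12: f [4B, align 4] → 16
@16: g [8B, align 8] → 24
@24: a [24B, align 8] → 48
@48: size [2B, align 2] → 50
@50: reserved [1B, align 1] → 51
+5 pad (align 8)
@56: c [24B, align 8] → 80
@80: signature [8B, align 8] → 88
@88: mtime [1B, align 1] → 89
+7 tail pad (align 8)
size 96, align 8
— Packet2 —
@0: a [24B, align 8] → 24
@24: c [24B, align 8] → 48
@48: blocks [8B, align 8] → 56
@56: g [8B, align 8] → 64
@64: signature [8B, align 8] → 72
@72: f [4B, align 4] → 76
@76: size [2B, align 2] → 78
@78: b [1B, align 1] → 79
@79: reserved [1B, align 1] → 80
@80: mtime [1B, align 1] → 81
+7 tail pad (align 8)
size 88, align 8
96 − 88 = 8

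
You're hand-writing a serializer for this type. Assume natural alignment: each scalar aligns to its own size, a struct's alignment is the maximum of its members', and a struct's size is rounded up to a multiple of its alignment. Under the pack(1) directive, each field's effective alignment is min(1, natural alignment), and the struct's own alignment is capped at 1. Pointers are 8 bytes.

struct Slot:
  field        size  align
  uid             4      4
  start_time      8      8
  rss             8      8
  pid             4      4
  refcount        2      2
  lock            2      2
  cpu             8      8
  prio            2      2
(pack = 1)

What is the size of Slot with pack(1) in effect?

0..4  uid  (4B, 1-aligned)
4..12  start_time  (8B, 1-aligned)
12..20  rss  (8B, 1-aligned)
20..24  pid  (4B, 1-aligned)
24..26  refcount  (2B, 1-aligned)
26..28  lock  (2B, 1-aligned)
28..36  cpu  (8B, 1-aligned)
36..38  prio  (2B, 1-aligned)
sizeof = 38, alignof = 1

38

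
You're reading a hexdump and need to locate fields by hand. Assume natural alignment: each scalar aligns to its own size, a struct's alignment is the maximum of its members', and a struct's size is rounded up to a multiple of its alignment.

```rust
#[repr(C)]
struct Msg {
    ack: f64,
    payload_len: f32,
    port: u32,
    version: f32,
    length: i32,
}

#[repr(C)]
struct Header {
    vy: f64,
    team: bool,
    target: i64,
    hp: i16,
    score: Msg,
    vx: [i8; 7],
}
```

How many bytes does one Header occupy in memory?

Msg: ack at 0 (size 8, align 8) → ends 8; payload_len at 8 (size 4, align 4) → ends 12; port at 12 (size 4, align 4) → ends 16; version at 16 (size 4, align 4) → ends 20; length at 20 (size 4, align 4) → ends 24; total 24 bytes, alignment 8
vy at 0 (size 8, align 8) → ends 8
team at 8 (size 1, align 1) → ends 9
pad 7 to align 8 for target
target at 16 (size 8, align 8) → ends 24
hp at 24 (size 2, align 2) → ends 26
pad 6 to align 8 for score
score at 32 (size 24, align 8) → ends 56
vx at 56 (size 7, align 1) → ends 63
tail pad 1 to reach multiple of 8
total 64 bytes, alignment 8

64 bytes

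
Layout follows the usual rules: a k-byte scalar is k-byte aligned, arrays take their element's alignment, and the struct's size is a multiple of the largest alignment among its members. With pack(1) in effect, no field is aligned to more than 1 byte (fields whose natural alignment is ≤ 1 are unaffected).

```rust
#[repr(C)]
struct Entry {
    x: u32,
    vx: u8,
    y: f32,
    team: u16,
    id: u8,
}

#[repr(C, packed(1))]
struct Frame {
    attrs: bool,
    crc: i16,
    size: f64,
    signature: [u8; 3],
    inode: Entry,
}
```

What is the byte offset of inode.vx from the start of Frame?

18

Entry: 0..4  x  (4B, 4-aligned); 4..5  vx  (1B, 1-aligned); 5..8  -- padding (3B); 8..12  y  (4B, 4-aligned); 12..14  team  (2B, 2-aligned); 14..15  id  (1B, 1-aligned); 15..16  -- tail padding (1B); sizeof = 16, alignof = 4
0..1  attrs  (1B, 1-aligned)
1..3  crc  (2B, 1-aligned)
3..11  size  (8B, 1-aligned)
11..14  signature  (3B, 1-aligned)
14..30  inode  (16B, 1-aligned)
within Entry: vx at 4
14 + 4 = 18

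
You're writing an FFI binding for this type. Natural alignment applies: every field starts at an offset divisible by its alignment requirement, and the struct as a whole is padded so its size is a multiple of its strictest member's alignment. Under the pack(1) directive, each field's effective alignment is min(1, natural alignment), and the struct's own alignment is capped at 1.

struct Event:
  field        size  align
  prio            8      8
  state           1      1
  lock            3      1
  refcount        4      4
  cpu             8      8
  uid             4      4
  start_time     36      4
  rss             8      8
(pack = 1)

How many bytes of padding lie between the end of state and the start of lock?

0

prio at 0 (size 8, align 1) → ends 8
state at 8 (size 1, align 1) → ends 9
lock at 9 (size 3, align 1) → ends 12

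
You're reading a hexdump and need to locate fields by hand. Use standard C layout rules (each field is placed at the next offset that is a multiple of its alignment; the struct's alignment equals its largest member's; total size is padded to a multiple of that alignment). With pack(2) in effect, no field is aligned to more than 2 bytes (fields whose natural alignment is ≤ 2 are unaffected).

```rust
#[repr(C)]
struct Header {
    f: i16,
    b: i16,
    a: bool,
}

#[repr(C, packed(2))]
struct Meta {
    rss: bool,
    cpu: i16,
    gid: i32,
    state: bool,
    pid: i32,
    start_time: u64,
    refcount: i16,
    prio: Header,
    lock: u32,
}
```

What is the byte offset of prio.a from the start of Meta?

28

Header: 0..2  f  (2B, 2-aligned); 2..4  b  (2B, 2-aligned); 4..5  a  (1B, 1-aligned); 5..6  -- tail padding (1B); sizeof = 6, alignof = 2
0..1  rss  (1B, 1-aligned)
1..2  -- padding (1B)
2..4  cpu  (2B, 2-aligned)
4..8  gid  (4B, 2-aligned)
8..9  state  (1B, 1-aligned)
9..10  -- padding (1B)
10..14  pid  (4B, 2-aligned)
14..22  start_time  (8B, 2-aligned)
22..24  refcount  (2B, 2-aligned)
24..30  prio  (6B, 2-aligned)
within Header: a at 4
24 + 4 = 28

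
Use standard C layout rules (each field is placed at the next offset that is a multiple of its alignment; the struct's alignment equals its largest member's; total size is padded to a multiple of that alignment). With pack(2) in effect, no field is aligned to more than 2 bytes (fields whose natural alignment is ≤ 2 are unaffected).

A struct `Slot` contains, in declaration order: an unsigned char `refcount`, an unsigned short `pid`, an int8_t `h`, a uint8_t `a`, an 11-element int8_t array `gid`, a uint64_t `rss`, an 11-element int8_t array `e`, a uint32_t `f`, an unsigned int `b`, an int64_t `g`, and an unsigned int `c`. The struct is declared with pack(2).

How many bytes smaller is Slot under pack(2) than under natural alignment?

natural layout:
  0..1  refcount  (1B, 1-aligned)
  1..2  -- padding (1B)
  2..4  pid  (2B, 2-aligned)
  4..5  h  (1B, 1-aligned)
  5..6  a  (1B, 1-aligned)
  6..17  gid  (11B, 1-aligned)
  17..24  -- padding (7B)
  24..32  rss  (8B, 8-aligned)
  32..43  e  (11B, 1-aligned)
  43..44  -- padding (1B)
  44..48  f  (4B, 4-aligned)
  48..52  b  (4B, 4-aligned)
  52..56  -- padding (4B)
  56..64  g  (8B, 8-aligned)
  64..68  c  (4B, 4-aligned)
  68..72  -- tail padding (4B)
  sizeof = 72, alignof = 8
packed(2) layout:
  0..1  refcount  (1B, 1-aligned)
  1..2  -- padding (1B)
  2..4  pid  (2B, 2-aligned)
  4..5  h  (1B, 1-aligned)
  5..6  a  (1B, 1-aligned)
  6..17  gid  (11B, 1-aligned)
  17..18  -- padding (1B)
  18..26  rss  (8B, 2-aligned)
  26..37  e  (11B, 1-aligned)
  37..38  -- padding (1B)
  38..42  f  (4B, 2-aligned)
  42..46  b  (4B, 2-aligned)
  46..54  g  (8B, 2-aligned)
  54..58  c  (4B, 2-aligned)
  sizeof = 58, alignof = 2
72 − 58 = 14

14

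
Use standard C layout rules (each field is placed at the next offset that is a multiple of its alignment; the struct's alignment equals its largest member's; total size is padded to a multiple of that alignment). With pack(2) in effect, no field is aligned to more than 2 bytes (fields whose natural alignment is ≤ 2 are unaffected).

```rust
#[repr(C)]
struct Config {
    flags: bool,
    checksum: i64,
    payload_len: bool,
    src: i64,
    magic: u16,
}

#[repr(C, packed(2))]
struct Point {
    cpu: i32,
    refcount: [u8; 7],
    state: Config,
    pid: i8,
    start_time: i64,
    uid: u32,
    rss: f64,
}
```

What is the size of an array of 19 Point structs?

1406

Config: flags at 0 (size 1, align 1) → ends 1; pad 7 to align 8 for checksum; checksum at 8 (size 8, align 8) → ends 16; payload_len at 16 (size 1, align 1) → ends 17; pad 7 to align 8 for src; src at 24 (size 8, align 8) → ends 32; magic at 32 (size 2, align 2) → ends 34; tail pad 6 to reach multiple of 8; total 40 bytes, alignment 8
cpu at 0 (size 4, align 2) → ends 4
refcount at 4 (size 7, align 1) → ends 11
pad 1 to align 2 for state
state at 12 (size 40, align 2) → ends 52
pid at 52 (size 1, align 1) → ends 53
pad 1 to align 2 for start_time
start_time at 54 (size 8, align 2) → ends 62
uid at 62 (size 4, align 2) → ends 66
rss at 66 (size 8, align 2) → ends 74
total 74 bytes, alignment 2
array of 19: 19 × 74 = 1406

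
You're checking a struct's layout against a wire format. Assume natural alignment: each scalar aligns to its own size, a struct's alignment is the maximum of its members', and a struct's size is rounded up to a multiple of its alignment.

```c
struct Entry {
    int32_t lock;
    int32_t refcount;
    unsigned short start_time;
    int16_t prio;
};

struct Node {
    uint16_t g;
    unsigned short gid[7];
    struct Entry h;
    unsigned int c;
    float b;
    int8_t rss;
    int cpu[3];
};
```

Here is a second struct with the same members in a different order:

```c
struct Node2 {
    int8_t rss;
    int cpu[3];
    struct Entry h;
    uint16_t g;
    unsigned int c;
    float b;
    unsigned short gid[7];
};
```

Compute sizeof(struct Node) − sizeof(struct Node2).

-4

Entry: 0..4  lock  (4B, 4-aligned); 4..8  refcount  (4B, 4-aligned); 8..10  start_time  (2B, 2-aligned); 10..12  prio  (2B, 2-aligned); sizeof = 12, alignof = 4
0..2  g  (2B, 2-aligned)
2..16  gid  (14B, 2-aligned)
16..28  h  (12B, 4-aligned)
28..32  c  (4B, 4-aligned)
32..36  b  (4B, 4-aligned)
36..37  rss  (1B, 1-aligned)
37..40  -- padding (3B)
40..52  cpu  (12B, 4-aligned)
sizeof = 52, alignof = 4
— Node2 —
0..1  rss  (1B, 1-aligned)
1..4  -- padding (3B)
4..16  cpu  (12B, 4-aligned)
16..28  h  (12B, 4-aligned)
28..30  g  (2B, 2-aligned)
30..32  -- padding (2B)
32..36  c  (4B, 4-aligned)
36..40  b  (4B, 4-aligned)
40..54  gid  (14B, 2-aligned)
54..56  -- tail padding (2B)
sizeof = 56, alignof = 4
52 − 56 = -4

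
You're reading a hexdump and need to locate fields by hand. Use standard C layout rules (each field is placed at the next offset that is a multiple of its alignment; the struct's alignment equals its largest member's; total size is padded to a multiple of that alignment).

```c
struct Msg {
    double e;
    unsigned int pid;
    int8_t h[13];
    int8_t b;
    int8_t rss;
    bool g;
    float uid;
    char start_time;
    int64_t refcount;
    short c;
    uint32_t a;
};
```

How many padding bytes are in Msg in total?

0..8  e  (8B, 8-aligned)
8..12  pid  (4B, 4-aligned)
12..25  h  (13B, 1-aligned)
25..26  b  (1B, 1-aligned)
26..27  rss  (1B, 1-aligned)
27..28  g  (1B, 1-aligned)
28..32  uid  (4B, 4-aligned)
32..33  start_time  (1B, 1-aligned)
33..40  -- padding (7B)
40..48  refcount  (8B, 8-aligned)
48..50  c  (2B, 2-aligned)
50..52  -- padding (2B)
52..56  a  (4B, 4-aligned)
sizeof = 56, alignof = 8
data bytes 47, size 56 → padding 9

9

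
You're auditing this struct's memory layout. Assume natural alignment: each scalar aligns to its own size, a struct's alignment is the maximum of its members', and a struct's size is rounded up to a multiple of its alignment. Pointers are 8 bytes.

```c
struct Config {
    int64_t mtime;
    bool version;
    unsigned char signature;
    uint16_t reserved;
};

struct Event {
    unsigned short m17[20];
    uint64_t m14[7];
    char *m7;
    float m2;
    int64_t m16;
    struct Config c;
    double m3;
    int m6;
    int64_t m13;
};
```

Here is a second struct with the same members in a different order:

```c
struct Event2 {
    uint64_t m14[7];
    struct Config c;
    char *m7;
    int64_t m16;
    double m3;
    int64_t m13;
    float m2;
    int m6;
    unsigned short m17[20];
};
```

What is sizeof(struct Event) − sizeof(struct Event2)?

8

Config: 0..8  mtime  (8B, 8-aligned); 8..9  version  (1B, 1-aligned); 9..10  signature  (1B, 1-aligned); 10..12  reserved  (2B, 2-aligned); 12..16  -- tail padding (4B); sizeof = 16, alignof = 8
0..40  m17  (40B, 2-aligned)
40..96  m14  (56B, 8-aligned)
96..104  m7  (8B, 8-aligned)
104..108  m2  (4B, 4-aligned)
108..112  -- padding (4B)
112..120  m16  (8B, 8-aligned)
120..136  c  (16B, 8-aligned)
136..144  m3  (8B, 8-aligned)
144..148  m6  (4B, 4-aligned)
148..152  -- padding (4B)
152..160  m13  (8B, 8-aligned)
sizeof = 160, alignof = 8
— Event2 —
0..56  m14  (56B, 8-aligned)
56..72  c  (16B, 8-aligned)
72..80  m7  (8B, 8-aligned)
80..88  m16  (8B, 8-aligned)
88..96  m3  (8B, 8-aligned)
96..104  m13  (8B, 8-aligned)
104..108  m2  (4B, 4-aligned)
108..112  m6  (4B, 4-aligned)
112..152  m17  (40B, 2-aligned)
sizeof = 152, alignof = 8
160 − 152 = 8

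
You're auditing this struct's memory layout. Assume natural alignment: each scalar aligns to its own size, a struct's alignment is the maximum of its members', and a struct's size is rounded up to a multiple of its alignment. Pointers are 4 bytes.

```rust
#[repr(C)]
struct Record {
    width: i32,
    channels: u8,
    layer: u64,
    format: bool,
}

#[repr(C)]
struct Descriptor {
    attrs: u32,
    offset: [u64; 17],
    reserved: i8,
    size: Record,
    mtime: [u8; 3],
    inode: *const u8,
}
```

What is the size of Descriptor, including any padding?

184 bytes

Record: 0..4  width  (4B, 4-aligned); 4..5  channels  (1B, 1-aligned); 5..8  -- padding (3B); 8..16  layer  (8B, 8-aligned); 16..17  format  (1B, 1-aligned); 17..24  -- tail padding (7B); sizeof = 24, alignof = 8
0..4  attrs  (4B, 4-aligned)
4..8  -- padding (4B)
8..144  offset  (136B, 8-aligned)
144..145  reserved  (1B, 1-aligned)
145..152  -- padding (7B)
152..176  size  (24B, 8-aligned)
176..179  mtime  (3B, 1-aligned)
179..180  -- padding (1B)
180..184  inode  (4B, 4-aligned)
sizeof = 184, alignof = 8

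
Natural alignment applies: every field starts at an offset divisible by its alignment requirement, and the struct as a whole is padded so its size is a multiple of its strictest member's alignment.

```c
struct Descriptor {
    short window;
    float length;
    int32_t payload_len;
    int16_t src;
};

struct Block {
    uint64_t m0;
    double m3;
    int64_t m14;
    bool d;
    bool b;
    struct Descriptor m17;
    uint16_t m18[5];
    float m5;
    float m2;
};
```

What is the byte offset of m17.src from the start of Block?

40

Descriptor: 0..2  window  (2B, 2-aligned); 2..4  -- padding (2B); 4..8  length  (4B, 4-aligned); 8..12  payload_len  (4B, 4-aligned); 12..14  src  (2B, 2-aligned); 14..16  -- tail padding (2B); sizeof = 16, alignof = 4
0..8  m0  (8B, 8-aligned)
8..16  m3  (8B, 8-aligned)
16..24  m14  (8B, 8-aligned)
24..25  d  (1B, 1-aligned)
25..26  b  (1B, 1-aligned)
26..28  -- padding (2B)
28..44  m17  (16B, 4-aligned)
within Descriptor: src at 12
28 + 12 = 40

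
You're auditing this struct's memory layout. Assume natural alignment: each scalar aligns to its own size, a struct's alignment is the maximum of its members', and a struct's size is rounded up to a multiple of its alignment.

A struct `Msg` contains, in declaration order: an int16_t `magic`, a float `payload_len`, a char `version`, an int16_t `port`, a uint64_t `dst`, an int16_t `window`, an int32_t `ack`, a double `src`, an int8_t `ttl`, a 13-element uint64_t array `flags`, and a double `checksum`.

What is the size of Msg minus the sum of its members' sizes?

16

magic at 0 (size 2, align 2) → ends 2
pad 2 to align 4 for payload_len
payload_len at 4 (size 4, align 4) → ends 8
version at 8 (size 1, align 1) → ends 9
pad 1 to align 2 for port
port at 10 (size 2, align 2) → ends 12
pad 4 to align 8 for dst
dst at 16 (size 8, align 8) → ends 24
window at 24 (size 2, align 2) → ends 26
pad 2 to align 4 for ack
ack at 28 (size 4, align 4) → ends 32
src at 32 (size 8, align 8) → ends 40
ttl at 40 (size 1, align 1) → ends 41
pad 7 to align 8 for flags
flags at 48 (size 104, align 8) → ends 152
checksum at 152 (size 8, align 8) → ends 160
total 160 bytes, alignment 8
data bytes 144, size 160 → padding 16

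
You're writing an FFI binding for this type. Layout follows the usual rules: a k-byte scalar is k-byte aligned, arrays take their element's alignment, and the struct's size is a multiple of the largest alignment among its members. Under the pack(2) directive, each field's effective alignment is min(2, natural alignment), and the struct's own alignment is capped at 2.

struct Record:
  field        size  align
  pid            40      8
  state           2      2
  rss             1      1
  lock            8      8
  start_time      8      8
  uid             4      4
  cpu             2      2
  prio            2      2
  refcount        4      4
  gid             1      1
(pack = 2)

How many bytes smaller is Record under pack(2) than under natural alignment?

natural layout:
  @0: pid [40B, align 8] → 40
  @40: state [2B, align 2] → 42
  @42: rss [1B, align 1] → 43
  +5 pad (align 8)
  @48: lock [8B, align 8] → 56
  @56: start_time [8B, align 8] → 64
  @64: uid [4B, align 4] → 68
  @68: cpu [2B, align 2] → 70
  @70: prio [2B, align 2] → 72
  @72: refcount [4B, align 4] → 76
  @76: gid [1B, align 1] → 77
  +3 tail pad (align 8)
  size 80, align 8
packed(2) layout:
  @0: pid [40B, align 2] → 40
  @40: state [2B, align 2] → 42
  @42: rss [1B, align 1] → 43
  +1 pad (align 2)
  @44: lock [8B, align 2] → 52
  @52: start_time [8B, align 2] → 60
  @60: uid [4B, align 2] → 64
  @64: cpu [2B, align 2] → 66
  @66: prio [2B, align 2] → 68
  @68: refcount [4B, align 2] → 72
  @72: gid [1B, align 1] → 73
  +1 tail pad (align 2)
  size 74, align 2
80 − 74 = 6

6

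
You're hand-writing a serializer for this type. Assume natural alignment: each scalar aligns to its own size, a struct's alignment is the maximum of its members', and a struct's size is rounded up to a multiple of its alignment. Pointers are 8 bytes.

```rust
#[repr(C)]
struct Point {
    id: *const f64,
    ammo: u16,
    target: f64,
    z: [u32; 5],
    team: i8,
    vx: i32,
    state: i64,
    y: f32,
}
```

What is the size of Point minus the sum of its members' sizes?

17

@0: id [8B, align 8] → 8
@8: ammo [2B, align 2] → 10
+6 pad (align 8)
@16: target [8B, align 8] → 24
@24: z [20B, align 4] → 44
@44: team [1B, align 1] → 45
+3 pad (align 4)
@48: vx [4B, align 4] → 52
+4 pad (align 8)
@56: state [8B, align 8] → 64
@64: y [4B, align 4] → 68
+4 tail pad (align 8)
size 72, align 8
data bytes 55, size 72 → padding 17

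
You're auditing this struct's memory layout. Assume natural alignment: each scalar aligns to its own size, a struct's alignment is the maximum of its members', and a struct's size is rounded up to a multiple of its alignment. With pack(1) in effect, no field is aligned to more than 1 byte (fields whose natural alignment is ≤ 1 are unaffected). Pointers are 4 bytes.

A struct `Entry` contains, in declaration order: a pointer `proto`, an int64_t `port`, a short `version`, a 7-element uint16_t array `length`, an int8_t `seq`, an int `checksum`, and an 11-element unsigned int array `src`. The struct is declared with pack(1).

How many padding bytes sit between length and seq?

0

proto at 0 (size 4, align 1) → ends 4
port at 4 (size 8, align 1) → ends 12
version at 12 (size 2, align 1) → ends 14
length at 14 (size 14, align 1) → ends 28
seq at 28 (size 1, align 1) → ends 29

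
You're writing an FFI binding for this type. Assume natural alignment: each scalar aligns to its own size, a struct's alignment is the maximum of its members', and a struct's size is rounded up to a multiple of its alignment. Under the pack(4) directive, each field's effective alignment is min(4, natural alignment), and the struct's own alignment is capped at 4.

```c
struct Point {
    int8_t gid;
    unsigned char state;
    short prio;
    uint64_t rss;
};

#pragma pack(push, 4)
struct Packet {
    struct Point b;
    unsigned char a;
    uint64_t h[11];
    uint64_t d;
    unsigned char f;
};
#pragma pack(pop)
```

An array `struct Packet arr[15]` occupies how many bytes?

Point: @0: gid [1B, align 1] → 1; @1: state [1B, align 1] → 2; @2: prio [2B, align 2] → 4; +4 pad (align 8); @8: rss [8B, align 8] → 16; size 16, align 8
@0: b [16B, align 4] → 16
@16: a [1B, align 1] → 17
+3 pad (align 4)
@20: h [88B, align 4] → 108
@108: d [8B, align 4] → 116
@116: f [1B, align 1] → 117
+3 tail pad (align 4)
size 120, align 4
array of 15: 15 × 120 = 1800

1800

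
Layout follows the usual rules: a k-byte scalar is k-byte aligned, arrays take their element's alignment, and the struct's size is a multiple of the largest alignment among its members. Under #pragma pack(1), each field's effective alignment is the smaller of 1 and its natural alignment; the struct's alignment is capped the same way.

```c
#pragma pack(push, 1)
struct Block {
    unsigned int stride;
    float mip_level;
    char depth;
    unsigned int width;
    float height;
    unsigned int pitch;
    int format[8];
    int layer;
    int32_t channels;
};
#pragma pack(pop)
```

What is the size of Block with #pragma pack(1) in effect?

61

@0: stride [4B, align 1] → 4
@4: mip_level [4B, align 1] → 8
@8: depth [1B, align 1] → 9
@9: width [4B, align 1] → 13
@13: height [4B, align 1] → 17
@17: pitch [4B, align 1] → 21
@21: format [32B, align 1] → 53
@53: layer [4B, align 1] → 57
@57: channels [4B, align 1] → 61
size 61, align 1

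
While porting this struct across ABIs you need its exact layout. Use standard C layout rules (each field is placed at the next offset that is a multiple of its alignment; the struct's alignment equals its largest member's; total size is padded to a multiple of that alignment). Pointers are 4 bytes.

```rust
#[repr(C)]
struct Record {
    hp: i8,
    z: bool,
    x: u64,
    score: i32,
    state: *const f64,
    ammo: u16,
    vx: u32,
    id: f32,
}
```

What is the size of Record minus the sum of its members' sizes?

0..1  hp  (1B, 1-aligned)
1..2  z  (1B, 1-aligned)
2..8  -- padding (6B)
8..16  x  (8B, 8-aligned)
16..20  score  (4B, 4-aligned)
20..24  state  (4B, 4-aligned)
24..26  ammo  (2B, 2-aligned)
26..28  -- padding (2B)
28..32  vx  (4B, 4-aligned)
32..36  id  (4B, 4-aligned)
36..40  -- tail padding (4B)
sizeof = 40, alignof = 8
data bytes 28, size 40 → padding 12

12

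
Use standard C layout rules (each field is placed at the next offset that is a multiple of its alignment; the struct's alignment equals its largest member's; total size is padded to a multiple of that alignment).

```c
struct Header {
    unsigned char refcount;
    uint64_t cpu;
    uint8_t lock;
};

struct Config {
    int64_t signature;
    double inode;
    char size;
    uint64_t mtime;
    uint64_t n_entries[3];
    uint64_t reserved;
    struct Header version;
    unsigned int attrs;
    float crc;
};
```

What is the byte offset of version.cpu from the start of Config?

Header: 0..1  refcount  (1B, 1-aligned); 1..8  -- padding (7B); 8..16  cpu  (8B, 8-aligned); 16..17  lock  (1B, 1-aligned); 17..24  -- tail padding (7B); sizeof = 24, alignof = 8
0..8  signature  (8B, 8-aligned)
8..16  inode  (8B, 8-aligned)
16..17  size  (1B, 1-aligned)
17..24  -- padding (7B)
24..32  mtime  (8B, 8-aligned)
32..56  n_entries  (24B, 8-aligned)
56..64  reserved  (8B, 8-aligned)
64..88  version  (24B, 8-aligned)
within Header: cpu at 8
64 + 8 = 72

72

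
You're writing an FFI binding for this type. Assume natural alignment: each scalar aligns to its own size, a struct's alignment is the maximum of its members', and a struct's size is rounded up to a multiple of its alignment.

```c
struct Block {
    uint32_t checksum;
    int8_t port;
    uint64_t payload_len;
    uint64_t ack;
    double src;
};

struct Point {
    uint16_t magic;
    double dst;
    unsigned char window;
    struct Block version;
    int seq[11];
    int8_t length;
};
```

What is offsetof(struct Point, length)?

100

Block: 0..4  checksum  (4B, 4-aligned); 4..5  port  (1B, 1-aligned); 5..8  -- padding (3B); 8..16  payload_len  (8B, 8-aligned); 16..24  ack  (8B, 8-aligned); 24..32  src  (8B, 8-aligned); sizeof = 32, alignof = 8
0..2  magic  (2B, 2-aligned)
2..8  -- padding (6B)
8..16  dst  (8B, 8-aligned)
16..17  window  (1B, 1-aligned)
17..24  -- padding (7B)
24..56  version  (32B, 8-aligned)
56..100  seq  (44B, 4-aligned)
100..101  length  (1B, 1-aligned)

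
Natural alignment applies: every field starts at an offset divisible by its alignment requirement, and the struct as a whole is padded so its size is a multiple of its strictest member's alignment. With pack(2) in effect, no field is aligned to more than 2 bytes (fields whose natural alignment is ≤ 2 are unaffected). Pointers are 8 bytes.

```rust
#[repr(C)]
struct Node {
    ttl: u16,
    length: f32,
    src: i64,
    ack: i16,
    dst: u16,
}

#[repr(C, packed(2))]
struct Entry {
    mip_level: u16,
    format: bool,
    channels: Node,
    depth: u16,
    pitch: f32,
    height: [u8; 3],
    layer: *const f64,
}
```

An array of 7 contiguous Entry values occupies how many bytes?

322

Node: ttl at 0 (size 2, align 2) → ends 2; pad 2 to align 4 for length; length at 4 (size 4, align 4) → ends 8; src at 8 (size 8, align 8) → ends 16; ack at 16 (size 2, align 2) → ends 18; dst at 18 (size 2, align 2) → ends 20; tail pad 4 to reach multiple of 8; total 24 bytes, alignment 8
mip_level at 0 (size 2, align 2) → ends 2
format at 2 (size 1, align 1) → ends 3
pad 1 to align 2 for channels
channels at 4 (size 24, align 2) → ends 28
depth at 28 (size 2, align 2) → ends 30
pitch at 30 (size 4, align 2) → ends 34
height at 34 (size 3, align 1) → ends 37
pad 1 to align 2 for layer
layer at 38 (size 8, align 2) → ends 46
total 46 bytes, alignment 2
array of 7: 7 × 46 = 322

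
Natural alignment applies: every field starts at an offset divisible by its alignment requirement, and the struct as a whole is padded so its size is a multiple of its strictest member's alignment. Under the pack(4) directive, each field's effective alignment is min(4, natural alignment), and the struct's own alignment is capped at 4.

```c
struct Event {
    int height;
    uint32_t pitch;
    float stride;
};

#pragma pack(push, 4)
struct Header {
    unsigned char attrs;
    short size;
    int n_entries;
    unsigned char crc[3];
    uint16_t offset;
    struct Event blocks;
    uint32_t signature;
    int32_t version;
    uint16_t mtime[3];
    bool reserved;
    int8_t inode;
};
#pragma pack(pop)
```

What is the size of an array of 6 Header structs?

Event: height at 0 (size 4, align 4) → ends 4; pitch at 4 (size 4, align 4) → ends 8; stride at 8 (size 4, align 4) → ends 12; total 12 bytes, alignment 4
attrs at 0 (size 1, align 1) → ends 1
pad 1 to align 2 for size
size at 2 (size 2, align 2) → ends 4
n_entries at 4 (size 4, align 4) → ends 8
crc at 8 (size 3, align 1) → ends 11
pad 1 to align 2 for offset
offset at 12 (size 2, align 2) → ends 14
pad 2 to align 4 for blocks
blocks at 16 (size 12, align 4) → ends 28
signature at 28 (size 4, align 4) → ends 32
version at 32 (size 4, align 4) → ends 36
mtime at 36 (size 6, align 2) → ends 42
reserved at 42 (size 1, align 1) → ends 43
inode at 43 (size 1, align 1) → ends 44
total 44 bytes, alignment 4
array of 6: 6 × 44 = 264

264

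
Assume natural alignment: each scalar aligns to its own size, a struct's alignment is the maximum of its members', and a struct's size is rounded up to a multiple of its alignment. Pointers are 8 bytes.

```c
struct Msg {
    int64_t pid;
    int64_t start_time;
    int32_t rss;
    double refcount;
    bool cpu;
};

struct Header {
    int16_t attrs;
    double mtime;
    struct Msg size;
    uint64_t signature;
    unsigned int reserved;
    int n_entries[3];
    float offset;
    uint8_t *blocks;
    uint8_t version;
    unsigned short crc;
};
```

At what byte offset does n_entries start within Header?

Msg: pid at 0 (size 8, align 8) → ends 8; start_time at 8 (size 8, align 8) → ends 16; rss at 16 (size 4, align 4) → ends 20; pad 4 to align 8 for refcount; refcount at 24 (size 8, align 8) → ends 32; cpu at 32 (size 1, align 1) → ends 33; tail pad 7 to reach multiple of 8; total 40 bytes, alignment 8
attrs at 0 (size 2, align 2) → ends 2
pad 6 to align 8 for mtime
mtime at 8 (size 8, align 8) → ends 16
size at 16 (size 40, align 8) → ends 56
signature at 56 (size 8, align 8) → ends 64
reserved at 64 (size 4, align 4) → ends 68
n_entries at 68 (size 12, align 4) → ends 80

68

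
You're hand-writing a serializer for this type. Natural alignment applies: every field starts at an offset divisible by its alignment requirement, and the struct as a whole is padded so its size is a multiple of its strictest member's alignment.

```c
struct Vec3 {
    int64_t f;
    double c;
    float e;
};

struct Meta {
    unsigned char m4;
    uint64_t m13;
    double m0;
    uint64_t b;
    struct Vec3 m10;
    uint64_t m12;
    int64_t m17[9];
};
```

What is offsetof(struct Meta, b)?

24

Vec3: f at 0 (size 8, align 8) → ends 8; c at 8 (size 8, align 8) → ends 16; e at 16 (size 4, align 4) → ends 20; tail pad 4 to reach multiple of 8; total 24 bytes, alignment 8
m4 at 0 (size 1, align 1) → ends 1
pad 7 to align 8 for m13
m13 at 8 (size 8, align 8) → ends 16
m0 at 16 (size 8, align 8) → ends 24
b at 24 (size 8, align 8) → ends 32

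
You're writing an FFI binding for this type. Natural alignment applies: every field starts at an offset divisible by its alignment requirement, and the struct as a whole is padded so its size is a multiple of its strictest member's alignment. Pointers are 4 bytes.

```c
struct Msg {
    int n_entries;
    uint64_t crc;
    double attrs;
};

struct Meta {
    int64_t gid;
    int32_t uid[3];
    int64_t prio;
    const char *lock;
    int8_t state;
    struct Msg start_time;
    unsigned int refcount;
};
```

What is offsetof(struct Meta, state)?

36

Msg: n_entries at 0 (size 4, align 4) → ends 4; pad 4 to align 8 for crc; crc at 8 (size 8, align 8) → ends 16; attrs at 16 (size 8, align 8) → ends 24; total 24 bytes, alignment 8
gid at 0 (size 8, align 8) → ends 8
uid at 8 (size 12, align 4) → ends 20
pad 4 to align 8 for prio
prio at 24 (size 8, align 8) → ends 32
lock at 32 (size 4, align 4) → ends 36
state at 36 (size 1, align 1) → ends 37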